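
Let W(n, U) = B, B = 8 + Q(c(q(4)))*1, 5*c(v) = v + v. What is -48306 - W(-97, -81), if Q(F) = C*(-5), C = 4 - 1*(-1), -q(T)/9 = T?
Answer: -48289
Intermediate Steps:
q(T) = -9*T
c(v) = 2*v/5 (c(v) = (v + v)/5 = (2*v)/5 = 2*v/5)
C = 5 (C = 4 + 1 = 5)
Q(F) = -25 (Q(F) = 5*(-5) = -25)
B = -17 (B = 8 - 25*1 = 8 - 25 = -17)
W(n, U) = -17
-48306 - W(-97, -81) = -48306 - 1*(-17) = -48306 + 17 = -48289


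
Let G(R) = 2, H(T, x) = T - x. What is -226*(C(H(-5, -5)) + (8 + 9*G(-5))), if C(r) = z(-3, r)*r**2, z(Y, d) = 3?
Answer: -5876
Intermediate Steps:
C(r) = 3*r**2
-226*(C(H(-5, -5)) + (8 + 9*G(-5))) = -226*(3*(-5 - 1*(-5))**2 + (8 + 9*2)) = -226*(3*(-5 + 5)**2 + (8 + 18)) = -226*(3*0**2 + 26) = -226*(3*0 + 26) = -226*(0 + 26) = -226*26 = -5876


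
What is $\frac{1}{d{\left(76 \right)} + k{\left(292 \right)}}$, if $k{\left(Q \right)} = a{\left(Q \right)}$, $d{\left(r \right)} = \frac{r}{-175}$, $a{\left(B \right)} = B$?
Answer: $\frac{175}{51024} \approx 0.0034298$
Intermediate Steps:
$d{\left(r \right)} = - \frac{r}{175}$ ($d{\left(r \right)} = r \left(- \frac{1}{175}\right) = - \frac{r}{175}$)
$k{\left(Q \right)} = Q$
$\frac{1}{d{\left(76 \right)} + k{\left(292 \right)}} = \frac{1}{\left(- \frac{1}{175}\right) 76 + 292} = \frac{1}{- \frac{76}{175} + 292} = \frac{1}{\frac{51024}{175}} = \frac{175}{51024}$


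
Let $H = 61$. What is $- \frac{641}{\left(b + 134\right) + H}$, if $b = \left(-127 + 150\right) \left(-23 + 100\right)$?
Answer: $- \frac{641}{1966} \approx -0.32604$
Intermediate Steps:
$b = 1771$ ($b = 23 \cdot 77 = 1771$)
$- \frac{641}{\left(b + 134\right) + H} = - \frac{641}{\left(1771 + 134\right) + 61} = - \frac{641}{1905 + 61} = - \frac{641}{1966}$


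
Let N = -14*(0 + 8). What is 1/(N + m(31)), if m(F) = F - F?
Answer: -1/112 ≈ -0.0089286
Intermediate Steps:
m(F) = 0
N = -112 (N = -14*8 = -112)
1/(N + m(31)) = 1/(-112 + 0) = 1/(-112) = -1/112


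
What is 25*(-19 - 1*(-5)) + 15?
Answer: -335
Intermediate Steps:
25*(-19 - 1*(-5)) + 15 = 25*(-19 + 5) + 15 = 25*(-14) + 15 = -350 + 15 = -335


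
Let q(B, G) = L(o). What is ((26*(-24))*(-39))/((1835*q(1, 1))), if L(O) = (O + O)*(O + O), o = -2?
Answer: 1521/1835 ≈ 0.82888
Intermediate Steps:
L(O) = 4*O² (L(O) = (2*O)*(2*O) = 4*O²)
q(B, G) = 16 (q(B, G) = 4*(-2)² = 4*4 = 16)
((26*(-24))*(-39))/((1835*q(1, 1))) = ((26*(-24))*(-39))/((1835*16)) = -624*(-39)/29360 = 24336*(1/29360) = 1521/1835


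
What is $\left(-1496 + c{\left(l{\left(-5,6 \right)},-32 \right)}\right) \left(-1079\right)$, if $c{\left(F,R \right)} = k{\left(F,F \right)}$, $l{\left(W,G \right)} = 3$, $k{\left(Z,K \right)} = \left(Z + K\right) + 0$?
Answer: $1607710$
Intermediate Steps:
$k{\left(Z,K \right)} = K + Z$ ($k{\left(Z,K \right)} = \left(K + Z\right) + 0 = K + Z$)
$c{\left(F,R \right)} = 2 F$ ($c{\left(F,R \right)} = F + F = 2 F$)
$\left(-1496 + c{\left(l{\left(-5,6 \right)},-32 \right)}\right) \left(-1079\right) = \left(-1496 + 2 \cdot 3\right) \left(-1079\right) = \left(-1496 + 6\right) \left(-1079\right) = \left(-1490\right) \left(-1079\right) = 1607710$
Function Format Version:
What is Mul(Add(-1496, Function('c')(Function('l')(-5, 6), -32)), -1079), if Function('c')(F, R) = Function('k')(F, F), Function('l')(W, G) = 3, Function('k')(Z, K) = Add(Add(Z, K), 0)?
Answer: 1607710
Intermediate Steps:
Function('k')(Z, K) = Add(K, Z) (Function('k')(Z, K) = Add(Add(K, Z), 0) = Add(K, Z))
Function('c')(F, R) = Mul(2, F) (Function('c')(F, R) = Add(F, F) = Mul(2, F))
Mul(Add(-1496, Function('c')(Function('l')(-5, 6), -32)), -1079) = Mul(Add(-1496, Mul(2, 3)), -1079) = Mul(Add(-1496, 6), -1079) = Mul(-1490, -1079) = 1607710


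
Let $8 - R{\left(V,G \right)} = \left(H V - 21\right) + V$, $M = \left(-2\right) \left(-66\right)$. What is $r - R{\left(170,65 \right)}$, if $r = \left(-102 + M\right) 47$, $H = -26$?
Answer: $-2869$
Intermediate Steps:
$M = 132$
$R{\left(V,G \right)} = 29 + 25 V$ ($R{\left(V,G \right)} = 8 - \left(\left(- 26 V - 21\right) + V\right) = 8 - \left(\left(-21 - 26 V\right) + V\right) = 8 - \left(-21 - 25 V\right) = 8 + \left(21 + 25 V\right) = 29 + 25 V$)
$r = 1410$ ($r = \left(-102 + 132\right) 47 = 30 \cdot 47 = 1410$)
$r - R{\left(170,65 \right)} = 1410 - \left(29 + 25 \cdot 170\right) = 1410 - \left(29 + 4250\right) = 1410 - 4279 = -2869$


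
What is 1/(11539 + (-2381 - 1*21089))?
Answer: -1/11931 ≈ -8.3815e-5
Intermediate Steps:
1/(11539 + (-2381 - 1*21089)) = 1/(11539 + (-2381 - 21089)) = 1/(11539 - 23470) = 1/(-11931) = -1/11931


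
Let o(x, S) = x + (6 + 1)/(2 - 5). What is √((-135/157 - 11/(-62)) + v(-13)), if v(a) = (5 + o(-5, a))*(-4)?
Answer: √7377096846/29202 ≈ 2.9412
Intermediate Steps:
o(x, S) = -7/3 + x (o(x, S) = x + 7/(-3) = x + 7*(-⅓) = x - 7/3 = -7/3 + x)
v(a) = 28/3 (v(a) = (5 + (-7/3 - 5))*(-4) = (5 - 22/3)*(-4) = -7/3*(-4) = 28/3)
√((-135/157 - 11/(-62)) + v(-13)) = √((-135/157 - 11/(-62)) + 28/3) = √((-135*1/157 - 11*(-1/62)) + 28/3) = √((-135/157 + 11/62) + 28/3) = √(-6643/9734 + 28/3) = √(252623/29202) = √7377096846/29202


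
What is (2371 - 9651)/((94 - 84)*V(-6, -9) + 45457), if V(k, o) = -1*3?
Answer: -7280/45427 ≈ -0.16026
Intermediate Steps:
V(k, o) = -3
(2371 - 9651)/((94 - 84)*V(-6, -9) + 45457) = (2371 - 9651)/((94 - 84)*(-3) + 45457) = -7280/(10*(-3) + 45457) = -7280/(-30 + 45457) = -7280/45427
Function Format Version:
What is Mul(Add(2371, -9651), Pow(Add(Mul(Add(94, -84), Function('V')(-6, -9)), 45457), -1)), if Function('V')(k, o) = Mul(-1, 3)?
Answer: Rational(-7280, 45427) ≈ -0.16026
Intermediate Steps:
Function('V')(k, o) = -3
Mul(Add(2371, -9651), Pow(Add(Mul(Add(94, -84), Function('V')(-6, -9)), 45457), -1)) = Mul(Add(2371, -9651), Pow(Add(Mul(Add(94, -84), -3), 45457), -1)) = Mul(-7280, Pow(Add(Mul(10, -3), 45457), -1)) = Mul(-7280, Pow(Add(-30, 45457), -1)) = Mul(-7280, Pow(45427, -1)) = Mul(-7280, Rational(1, 45427)) = Rational(-7280, 45427)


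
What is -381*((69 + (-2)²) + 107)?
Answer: -68580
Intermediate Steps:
-381*((69 + (-2)²) + 107) = -381*((69 + 4) + 107) = -381*(73 + 107) = -381*180 = -68580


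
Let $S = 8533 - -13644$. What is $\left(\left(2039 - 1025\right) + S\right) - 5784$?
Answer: $17407$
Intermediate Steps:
$S = 22177$ ($S = 8533 + 13644 = 22177$)
$\left(\left(2039 - 1025\right) + S\right) - 5784 = \left(\left(2039 - 1025\right) + 22177\right) - 5784 = \left(1014 + 22177\right) - 5784 = 23191 - 5784 = 17407$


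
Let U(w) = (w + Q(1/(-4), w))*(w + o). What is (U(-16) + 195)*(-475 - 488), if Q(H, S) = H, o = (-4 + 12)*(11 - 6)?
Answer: 187785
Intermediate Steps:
o = 40 (o = 8*5 = 40)
U(w) = (40 + w)*(-¼ + w) (U(w) = (w + 1/(-4))*(w + 40) = (w - ¼)*(40 + w) = (-¼ + w)*(40 + w) = (40 + w)*(-¼ + w))
(U(-16) + 195)*(-475 - 488) = ((-10 + (-16)² + (159/4)*(-16)) + 195)*(-475 - 488) = ((-10 + 256 - 636) + 195)*(-963) = (-390 + 195)*(-963) = -195*(-963) = 187785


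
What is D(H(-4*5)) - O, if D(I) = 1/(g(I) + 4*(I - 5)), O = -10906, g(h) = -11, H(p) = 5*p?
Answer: 4700485/431 ≈ 10906.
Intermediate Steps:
D(I) = 1/(-31 + 4*I) (D(I) = 1/(-11 + 4*(I - 5)) = 1/(-11 + 4*(-5 + I)) = 1/(-11 + (-20 + 4*I)) = 1/(-31 + 4*I))
D(H(-4*5)) - O = 1/(-31 + 4*(5*(-4*5))) - 1*(-10906) = 1/(-31 + 4*(5*(-20))) + 10906 = 1/(-31 + 4*(-100)) + 10906 = 1/(-31 - 400) + 10906 = 1/(-431) + 10906 = -1/431 + 10906 = 4700485/431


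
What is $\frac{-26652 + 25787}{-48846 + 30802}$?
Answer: $\frac{865}{18044} \approx 0.047938$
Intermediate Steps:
$\frac{-26652 + 25787}{-48846 + 30802} = - \frac{865}{-18044} = \left(-865\right) \left(- \frac{1}{18044}\right) = \frac{865}{18044}$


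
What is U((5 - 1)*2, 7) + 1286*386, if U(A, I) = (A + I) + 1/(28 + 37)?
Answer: 32266716/65 ≈ 4.9641e+5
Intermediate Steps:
U(A, I) = 1/65 + A + I (U(A, I) = (A + I) + 1/65 = 1/65 + A + I)
U((5 - 1)*2, 7) + 1286*386 = (1/65 + (5 - 1)*2 + 7) + 1286*386 = (1/65 + 4*2 + 7) + 496396 = (1/65 + 8 + 7) + 496396 = 976/65 + 496396 = 32266716/65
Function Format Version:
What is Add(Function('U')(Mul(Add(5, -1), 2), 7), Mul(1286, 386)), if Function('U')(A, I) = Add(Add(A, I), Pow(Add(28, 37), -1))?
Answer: Rational(32266716, 65) ≈ 4.9641e+5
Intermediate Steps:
Function('U')(A, I) = Add(Rational(1, 65), A, I) (Function('U')(A, I) = Add(Add(A, I), Pow(65, -1)) = Add(Add(A, I), Rational(1, 65)) = Add(Rational(1, 65), A, I))
Add(Function('U')(Mul(Add(5, -1), 2), 7), Mul(1286, 386)) = Add(Add(Rational(1, 65), Mul(Add(5, -1), 2), 7), Mul(1286, 386)) = Add(Add(Rational(1, 65), Mul(4, 2), 7), 496396) = Add(Add(Rational(1, 65), 8, 7), 496396) = Add(Rational(976, 65), 496396) = Rational(32266716, 65)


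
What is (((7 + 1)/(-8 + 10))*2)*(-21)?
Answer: -168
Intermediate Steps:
(((7 + 1)/(-8 + 10))*2)*(-21) = ((8/2)*2)*(-21) = ((8*(½))*2)*(-21) = (4*2)*(-21) = 8*(-21) = -168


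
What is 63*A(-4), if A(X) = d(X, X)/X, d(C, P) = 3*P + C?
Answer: 252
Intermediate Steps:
d(C, P) = C + 3*P
A(X) = 4 (A(X) = (X + 3*X)/X = (4*X)/X = 4)
63*A(-4) = 63*4 = 252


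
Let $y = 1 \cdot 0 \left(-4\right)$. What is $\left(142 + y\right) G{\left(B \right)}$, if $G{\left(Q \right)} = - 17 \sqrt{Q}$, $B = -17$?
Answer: $- 2414 i \sqrt{17} \approx - 9953.2 i$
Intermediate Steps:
$y = 0$ ($y = 0 \left(-4\right) = 0$)
$\left(142 + y\right) G{\left(B \right)} = \left(142 + 0\right) \left(- 17 \sqrt{-17}\right) = 142 \left(- 17 i \sqrt{17}\right) = - 2414 i \sqrt{17}$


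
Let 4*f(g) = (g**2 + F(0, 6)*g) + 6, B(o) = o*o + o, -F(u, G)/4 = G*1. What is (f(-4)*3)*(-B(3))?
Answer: -1062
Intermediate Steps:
F(u, G) = -4*G
B(o) = o + o**2 (B(o) = o**2 + o = o + o**2)
f(g) = 3/2 - 6*g + g**2/4 (f(g) = ((g**2 + (-4*6)*g) + 6)/4 = ((g**2 - 24*g) + 6)/4 = (6 + g**2 - 24*g)/4 = 3/2 - 6*g + g**2/4)
(f(-4)*3)*(-B(3)) = ((3/2 - 6*(-4) + (1/4)*(-4)**2)*3)*(-3*(1 + 3)) = ((3/2 + 24 + (1/4)*16)*3)*(-3*4) = ((3/2 + 24 + 4)*3)*(-1*12) = ((59/2)*3)*(-12) = (177/2)*(-12) = -1062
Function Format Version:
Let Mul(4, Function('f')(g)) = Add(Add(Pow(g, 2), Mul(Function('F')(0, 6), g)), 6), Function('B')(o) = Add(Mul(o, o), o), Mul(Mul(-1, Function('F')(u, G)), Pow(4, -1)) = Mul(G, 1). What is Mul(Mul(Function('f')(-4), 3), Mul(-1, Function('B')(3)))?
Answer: -1062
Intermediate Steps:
Function('F')(u, G) = Mul(-4, G) (Function('F')(u, G) = Mul(-4, Mul(G, 1)) = Mul(-4, G))
Function('B')(o) = Add(o, Pow(o, 2)) (Function('B')(o) = Add(Pow(o, 2), o) = Add(o, Pow(o, 2)))
Function('f')(g) = Add(Rational(3, 2), Mul(-6, g), Mul(Rational(1, 4), Pow(g, 2))) (Function('f')(g) = Mul(Rational(1, 4), Add(Add(Pow(g, 2), Mul(Mul(-4, 6), g)), 6)) = Mul(Rational(1, 4), Add(Add(Pow(g, 2), Mul(-24, g)), 6)) = Mul(Rational(1, 4), Add(6, Pow(g, 2), Mul(-24, g))) = Add(Rational(3, 2), Mul(-6, g), Mul(Rational(1, 4), Pow(g, 2))))
Mul(Mul(Function('f')(-4), 3), Mul(-1, Function('B')(3))) = Mul(Mul(Add(Rational(3, 2), Mul(-6, -4), Mul(Rational(1, 4), Pow(-4, 2))), 3), Mul(-1, Mul(3, Add(1, 3)))) = Mul(Mul(Add(Rational(3, 2), 24, Mul(Rational(1, 4), 16)), 3), Mul(-1, Mul(3, 4))) = Mul(Mul(Add(Rational(3, 2), 24, 4), 3), Mul(-1, 12)) = Mul(Mul(Rational(59, 2), 3), -12) = Mul(Rational(177, 2), -12) = -1062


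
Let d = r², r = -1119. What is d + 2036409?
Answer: 3288570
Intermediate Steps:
d = 1252161 (d = (-1119)² = 1252161)
d + 2036409 = 1252161 + 2036409 = 3288570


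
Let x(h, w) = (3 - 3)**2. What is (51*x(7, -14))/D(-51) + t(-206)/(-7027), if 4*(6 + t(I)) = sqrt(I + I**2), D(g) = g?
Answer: 6/7027 - sqrt(42230)/28108 ≈ -0.0064572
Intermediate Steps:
x(h, w) = 0 (x(h, w) = 0**2 = 0)
t(I) = -6 + sqrt(I + I**2)/4
(51*x(7, -14))/D(-51) + t(-206)/(-7027) = (51*0)/(-51) + (-6 + sqrt(-206*(1 - 206))/4)/(-7027) = 0*(-1/51) + (-6 + sqrt(-206*(-205))/4)*(-1/7027) = 0 + (-6 + sqrt(42230)/4)*(-1/7027) = 0 + (6/7027 - sqrt(42230)/28108) = 6/7027 - sqrt(42230)/28108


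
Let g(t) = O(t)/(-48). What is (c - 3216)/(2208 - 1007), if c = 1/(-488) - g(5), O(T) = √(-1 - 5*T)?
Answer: -1569409/586088 + I*√26/57648 ≈ -2.6778 + 8.8451e-5*I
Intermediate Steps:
g(t) = -√(-1 - 5*t)/48 (g(t) = √(-1 - 5*t)/(-48) = √(-1 - 5*t)*(-1/48) = -√(-1 - 5*t)/48)
c = -1/488 + I*√26/48 (c = 1/(-488) - (-1)*√(-1 - 5*5)/48 = -1/488 - (-1)*√(-1 - 25)/48 = -1/488 - (-1)*√(-26)/48 = -1/488 - (-1)*I*√26/48 = -1/488 + I*√26/48 ≈ -0.0020492 + 0.10623*I)
(c - 3216)/(2208 - 1007) = ((-1/488 + I*√26/48) - 3216)/(2208 - 1007) = (-1569409/488 + I*√26/48)/1201 = (-1569409/488 + I*√26/48)*(1/1201) = -1569409/586088 + I*√26/57648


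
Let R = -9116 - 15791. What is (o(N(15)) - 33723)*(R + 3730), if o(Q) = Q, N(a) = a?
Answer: 713834316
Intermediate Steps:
R = -24907
(o(N(15)) - 33723)*(R + 3730) = (15 - 33723)*(-24907 + 3730) = -33708*(-21177) = 713834316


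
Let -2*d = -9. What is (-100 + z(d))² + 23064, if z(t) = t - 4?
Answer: 131857/4 ≈ 32964.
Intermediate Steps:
d = 9/2 (d = -½*(-9) = 9/2 ≈ 4.5000)
z(t) = -4 + t
(-100 + z(d))² + 23064 = (-100 + (-4 + 9/2))² + 23064 = (-100 + ½)² + 23064 = (-199/2)² + 23064 = 39601/4 + 23064 = 131857/4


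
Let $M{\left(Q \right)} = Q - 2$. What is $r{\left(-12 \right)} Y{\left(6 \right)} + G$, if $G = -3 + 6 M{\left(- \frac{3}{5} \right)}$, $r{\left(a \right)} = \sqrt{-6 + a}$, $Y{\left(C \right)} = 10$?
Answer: $- \frac{93}{5} + 30 i \sqrt{2} \approx -18.6 + 42.426 i$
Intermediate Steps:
$M{\left(Q \right)} = -2 + Q$ ($M{\left(Q \right)} = Q - 2 = -2 + Q$)
$G = - \frac{93}{5}$ ($G = -3 + 6 \left(-2 - \frac{3}{5}\right) = -3 + 6 \left(- \frac{13}{5}\right) = -3 - \frac{78}{5} = - \frac{93}{5} \approx -18.6$)
$r{\left(-12 \right)} Y{\left(6 \right)} + G = \sqrt{-6 - 12} \cdot 10 - \frac{93}{5} = \sqrt{-18} \cdot 10 - \frac{93}{5} = 3 i \sqrt{2} \cdot 10 - \frac{93}{5} = 30 i \sqrt{2} - \frac{93}{5} = - \frac{93}{5} + 30 i \sqrt{2}$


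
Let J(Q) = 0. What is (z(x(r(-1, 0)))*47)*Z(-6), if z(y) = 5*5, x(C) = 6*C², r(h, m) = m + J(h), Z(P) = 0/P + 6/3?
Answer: 2350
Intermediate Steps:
Z(P) = 2 (Z(P) = 0 + 6*(⅓) = 0 + 2 = 2)
r(h, m) = m (r(h, m) = m + 0 = m)
z(y) = 25
(z(x(r(-1, 0)))*47)*Z(-6) = (25*47)*2 = 1175*2 = 2350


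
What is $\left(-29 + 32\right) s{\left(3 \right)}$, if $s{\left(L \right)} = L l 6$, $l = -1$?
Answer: $-54$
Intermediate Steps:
$s{\left(L \right)} = - 6 L$ ($s{\left(L \right)} = L \left(-1\right) 6 = - L 6 = - 6 L$)
$\left(-29 + 32\right) s{\left(3 \right)} = \left(-29 + 32\right) \left(\left(-6\right) 3\right) = 3 \left(-18\right) = -54$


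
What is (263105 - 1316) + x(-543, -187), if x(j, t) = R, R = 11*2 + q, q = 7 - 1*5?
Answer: 261813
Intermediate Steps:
q = 2 (q = 7 - 5 = 2)
R = 24 (R = 11*2 + 2 = 22 + 2 = 24)
x(j, t) = 24
(263105 - 1316) + x(-543, -187) = (263105 - 1316) + 24 = 261789 + 24 = 261813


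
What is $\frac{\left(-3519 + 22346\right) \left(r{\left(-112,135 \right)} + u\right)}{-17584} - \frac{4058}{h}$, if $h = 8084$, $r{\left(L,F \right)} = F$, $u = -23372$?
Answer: $\frac{884135302011}{35537264} \approx 24879.0$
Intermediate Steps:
$\frac{\left(-3519 + 22346\right) \left(r{\left(-112,135 \right)} + u\right)}{-17584} - \frac{4058}{h} = \frac{\left(-3519 + 22346\right) \left(135 - 23372\right)}{-17584} - \frac{4058}{8084} = 18827 \left(-23237\right) \left(- \frac{1}{17584}\right) - \frac{2029}{4042} = \left(-437482999\right) \left(- \frac{1}{17584}\right) - \frac{2029}{4042} = \frac{437482999}{17584} - \frac{2029}{4042} = \frac{884135302011}{35537264}$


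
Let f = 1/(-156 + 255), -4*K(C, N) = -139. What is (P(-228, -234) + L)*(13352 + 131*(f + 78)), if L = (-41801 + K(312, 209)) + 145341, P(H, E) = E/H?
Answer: 966801568621/396 ≈ 2.4414e+9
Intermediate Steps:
K(C, N) = 139/4 (K(C, N) = -¼*(-139) = 139/4)
L = 414299/4 (L = (-41801 + 139/4) + 145341 = -167065/4 + 145341 = 414299/4 ≈ 1.0357e+5)
f = 1/99 ≈ 0.010101
(P(-228, -234) + L)*(13352 + 131*(f + 78)) = (-234/(-228) + 414299/4)*(13352 + 131*(1/99 + 78)) = (-234*(-1/228) + 414299/4)*(13352 + 131*(7723/99)) = (39/38 + 414299/4)*(13352 + 1011713/99) = (7871759/76)*(2333561/99) = 966801568621/396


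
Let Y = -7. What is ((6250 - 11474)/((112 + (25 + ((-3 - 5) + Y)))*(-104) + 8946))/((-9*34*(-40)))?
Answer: 653/5725260 ≈ 0.00011406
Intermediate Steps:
((6250 - 11474)/((112 + (25 + ((-3 - 5) + Y)))*(-104) + 8946))/((-9*34*(-40))) = ((6250 - 11474)/((112 + (25 + ((-3 - 5) - 7)))*(-104) + 8946))/((-9*34*(-40))) = (-5224/((112 + (25 + (-8 - 7)))*(-104) + 8946))/((-306*(-40))) = -5224/((112 + (25 - 15))*(-104) + 8946)/12240 = -5224/((112 + 10)*(-104) + 8946)*(1/12240) = -5224/(122*(-104) + 8946)*(1/12240) = -5224/(-12688 + 8946)*(1/12240) = -5224/(-3742)*(1/12240) = -5224*(-1/3742)*(1/12240) = (2612/1871)*(1/12240) = 653/5725260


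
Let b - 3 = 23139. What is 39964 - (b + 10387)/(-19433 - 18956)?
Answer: 1534211525/38389 ≈ 39965.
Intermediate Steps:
b = 23142 (b = 3 + 23139 = 23142)
39964 - (b + 10387)/(-19433 - 18956) = 39964 - (23142 + 10387)/(-19433 - 18956) = 39964 - 33529/(-38389) = 39964 - 33529*(-1)/38389 = 39964 - 1*(-33529/38389) = 39964 + 33529/38389 = 1534211525/38389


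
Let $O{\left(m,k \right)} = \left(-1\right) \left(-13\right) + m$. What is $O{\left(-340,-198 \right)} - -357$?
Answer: $30$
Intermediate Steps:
$O{\left(m,k \right)} = 13 + m$
$O{\left(-340,-198 \right)} - -357 = \left(13 - 340\right) - -357 = -327 + 357 = 30$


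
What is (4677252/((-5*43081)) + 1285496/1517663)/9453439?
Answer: -6821590036196/3090444527017443085 ≈ -2.2073e-6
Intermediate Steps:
(4677252/((-5*43081)) + 1285496/1517663)/9453439 = (4677252/(-215405) + 1285496*(1/1517663))*(1/9453439) = (4677252*(-1/215405) + 1285496/1517663)*(1/9453439) = (-4677252/215405 + 1285496/1517663)*(1/9453439) = -6821590036196/326912198515*1/9453439 = -6821590036196/3090444527017443085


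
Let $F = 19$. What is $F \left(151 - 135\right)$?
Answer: $304$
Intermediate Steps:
$F \left(151 - 135\right) = 19 \left(151 - 135\right) = 19 \cdot 16 = 304$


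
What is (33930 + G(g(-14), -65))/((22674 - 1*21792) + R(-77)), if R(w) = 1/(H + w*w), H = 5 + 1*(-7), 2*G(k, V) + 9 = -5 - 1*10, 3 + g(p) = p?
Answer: 201031986/5227615 ≈ 38.456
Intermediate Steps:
g(p) = -3 + p
G(k, V) = -12 (G(k, V) = -9/2 + (-5 - 1*10)/2 = -9/2 + (-5 - 10)/2 = -9/2 + (1/2)*(-15) = -9/2 - 15/2 = -12)
H = -2 (H = 5 - 7 = -2)
R(w) = 1/(-2 + w**2) (R(w) = 1/(-2 + w*w) = 1/(-2 + w**2))
(33930 + G(g(-14), -65))/((22674 - 1*21792) + R(-77)) = (33930 - 12)/((22674 - 1*21792) + 1/(-2 + (-77)**2)) = 33918/((22674 - 21792) + 1/(-2 + 5929)) = 33918/(882 + 1/5927) = 33918/(5227615/5927) = 33918*(5927/5227615) = 201031986/5227615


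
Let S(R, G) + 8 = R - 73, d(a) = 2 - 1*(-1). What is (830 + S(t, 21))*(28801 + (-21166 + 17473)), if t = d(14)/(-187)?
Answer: 3516626480/187 ≈ 1.8806e+7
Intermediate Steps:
d(a) = 3 (d(a) = 2 + 1 = 3)
t = -3/187 (t = 3/(-187) = 3*(-1/187) = -3/187 ≈ -0.016043)
S(R, G) = -81 + R (S(R, G) = -8 + (R - 73) = -8 + (-73 + R) = -81 + R)
(830 + S(t, 21))*(28801 + (-21166 + 17473)) = (830 + (-81 - 3/187))*(28801 + (-21166 + 17473)) = (830 - 15150/187)*(28801 - 3693) = (140060/187)*25108 = 3516626480/187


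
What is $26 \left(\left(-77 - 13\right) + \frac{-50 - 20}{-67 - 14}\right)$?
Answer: $- \frac{187720}{81} \approx -2317.5$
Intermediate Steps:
$26 \left(\left(-77 - 13\right) + \frac{-50 - 20}{-67 - 14}\right) = 26 \left(-90 - \frac{70}{-81}\right) = 26 \left(-90 - - \frac{70}{81}\right) = 26 \left(-90 + \frac{70}{81}\right) = 26 \left(- \frac{7220}{81}\right) = - \frac{187720}{81}$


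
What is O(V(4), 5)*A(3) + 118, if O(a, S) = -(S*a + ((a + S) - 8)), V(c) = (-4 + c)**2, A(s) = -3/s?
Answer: 115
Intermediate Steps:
O(a, S) = 8 - S - a - S*a (O(a, S) = -(S*a + ((S + a) - 8)) = -(S*a + (-8 + S + a)) = -(-8 + S + a + S*a) = 8 - S - a - S*a)
O(V(4), 5)*A(3) + 118 = (8 - 1*5 - (-4 + 4)**2 - 1*5*(-4 + 4)**2)*(-3/3) + 118 = (8 - 5 - 1*0**2 - 1*5*0**2)*(-3*1/3) + 118 = (8 - 5 - 1*0 - 1*5*0)*(-1) + 118 = (8 - 5 + 0 + 0)*(-1) + 118 = 3*(-1) + 118 = -3 + 118 = 115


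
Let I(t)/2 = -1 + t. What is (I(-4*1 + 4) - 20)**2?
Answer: 484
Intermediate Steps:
I(t) = -2 + 2*t (I(t) = 2*(-1 + t) = -2 + 2*t)
(I(-4*1 + 4) - 20)**2 = ((-2 + 2*(-4*1 + 4)) - 20)**2 = ((-2 + 2*(-4 + 4)) - 20)**2 = ((-2 + 2*0) - 20)**2 = ((-2 + 0) - 20)**2 = (-2 - 20)**2 = (-22)**2 = 484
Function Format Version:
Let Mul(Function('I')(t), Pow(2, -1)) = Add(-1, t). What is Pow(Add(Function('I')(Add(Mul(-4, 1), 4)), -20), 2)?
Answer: 484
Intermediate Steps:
Function('I')(t) = Add(-2, Mul(2, t)) (Function('I')(t) = Mul(2, Add(-1, t)) = Add(-2, Mul(2, t)))
Pow(Add(Function('I')(Add(Mul(-4, 1), 4)), -20), 2) = Pow(Add(Add(-2, Mul(2, Add(Mul(-4, 1), 4))), -20), 2) = Pow(Add(Add(-2, Mul(2, Add(-4, 4))), -20), 2) = Pow(Add(Add(-2, Mul(2, 0)), -20), 2) = Pow(Add(Add(-2, 0), -20), 2) = Pow(Add(-2, -20), 2) = Pow(-22, 2) = 484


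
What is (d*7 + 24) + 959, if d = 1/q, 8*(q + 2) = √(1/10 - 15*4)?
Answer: 3096337/3159 - 56*I*√5990/3159 ≈ 980.16 - 1.372*I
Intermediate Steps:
q = -2 + I*√5990/80 (q = -2 + √(1/10 - 15*4)/8 = -2 + √(⅒ - 5*12)/8 = -2 + √(⅒ - 60)/8 = -2 + √(-599/10)/8 = -2 + (I*√5990/10)/8 = -2 + I*√5990/80 ≈ -2.0 + 0.96744*I)
d = 1/(-2 + I*√5990/80) ≈ -0.40519 - 0.196*I
(d*7 + 24) + 959 = ((-1280/3159 - 8*I*√5990/3159)*7 + 24) + 959 = ((-8960/3159 - 56*I*√5990/3159) + 24) + 959 = (66856/3159 - 56*I*√5990/3159) + 959 = 3096337/3159 - 56*I*√5990/3159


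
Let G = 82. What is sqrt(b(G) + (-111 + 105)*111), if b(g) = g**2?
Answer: sqrt(6058) ≈ 77.833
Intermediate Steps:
sqrt(b(G) + (-111 + 105)*111) = sqrt(82**2 + (-111 + 105)*111) = sqrt(6724 - 6*111) = sqrt(6724 - 666) = sqrt(6058)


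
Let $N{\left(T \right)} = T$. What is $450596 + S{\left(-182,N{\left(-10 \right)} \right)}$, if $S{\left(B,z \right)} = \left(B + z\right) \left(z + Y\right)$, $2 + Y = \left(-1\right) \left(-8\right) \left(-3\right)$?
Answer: $457508$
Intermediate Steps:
$Y = -26$ ($Y = -2 + \left(-1\right) \left(-8\right) \left(-3\right) = -2 + 8 \left(-3\right) = -2 - 24 = -26$)
$S{\left(B,z \right)} = \left(-26 + z\right) \left(B + z\right)$ ($S{\left(B,z \right)} = \left(B + z\right) \left(z - 26\right) = \left(B + z\right) \left(-26 + z\right) = \left(-26 + z\right) \left(B + z\right)$)
$450596 + S{\left(-182,N{\left(-10 \right)} \right)} = 450596 - \left(-6812 - 100\right) = 450596 + \left(100 + 4732 + 260 + 1820\right) = 450596 + 6912 = 457508$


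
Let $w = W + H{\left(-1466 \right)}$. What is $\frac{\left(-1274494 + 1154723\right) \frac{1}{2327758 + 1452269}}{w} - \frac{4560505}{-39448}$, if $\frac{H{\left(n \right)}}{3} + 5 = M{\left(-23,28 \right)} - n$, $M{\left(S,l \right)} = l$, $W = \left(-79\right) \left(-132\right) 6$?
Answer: $\frac{1155605100649995817}{9995890849110360} \approx 115.61$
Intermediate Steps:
$W = 62568$ ($W = 10428 \cdot 6 = 62568$)
$H{\left(n \right)} = 69 - 3 n$ ($H{\left(n \right)} = -15 + 3 \left(28 - n\right) = -15 - \left(-84 + 3 n\right) = 69 - 3 n$)
$w = 67035$ ($w = 62568 + \left(69 - -4398\right) = 62568 + \left(69 + 4398\right) = 62568 + 4467 = 67035$)
$\frac{\left(-1274494 + 1154723\right) \frac{1}{2327758 + 1452269}}{w} - \frac{4560505}{-39448} = \frac{\left(-1274494 + 1154723\right) \frac{1}{2327758 + 1452269}}{67035} - \frac{4560505}{-39448} = - \frac{119771}{3780027} \cdot \frac{1}{67035} - - \frac{4560505}{39448} = \left(-119771\right) \frac{1}{3780027} \cdot \frac{1}{67035} + \frac{4560505}{39448} = \left(- \frac{119771}{3780027}\right) \frac{1}{67035} + \frac{4560505}{39448} = - \frac{119771}{253394109945} + \frac{4560505}{39448} = \frac{1155605100649995817}{9995890849110360}$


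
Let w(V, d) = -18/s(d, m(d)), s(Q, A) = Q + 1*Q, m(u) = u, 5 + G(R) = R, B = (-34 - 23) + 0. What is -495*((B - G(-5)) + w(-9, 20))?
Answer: 93951/4 ≈ 23488.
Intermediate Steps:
B = -57 (B = -57 + 0 = -57)
G(R) = -5 + R
s(Q, A) = 2*Q (s(Q, A) = Q + Q = 2*Q)
w(V, d) = -9/d (w(V, d) = -18*1/(2*d) = -9/d)
-495*((B - G(-5)) + w(-9, 20)) = -495*((-57 - (-5 - 5)) - 9/20) = -495*((-57 - 1*(-10)) - 9*1/20) = -495*((-57 + 10) - 9/20) = -495*(-47 - 9/20) = -495*(-949/20) = 93951/4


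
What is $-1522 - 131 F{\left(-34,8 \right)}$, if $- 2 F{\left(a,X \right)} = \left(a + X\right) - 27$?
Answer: $- \frac{9987}{2} \approx -4993.5$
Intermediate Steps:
$F{\left(a,X \right)} = \frac{27}{2} - \frac{X}{2} - \frac{a}{2}$ ($F{\left(a,X \right)} = - \frac{\left(a + X\right) - 27}{2} = - \frac{\left(X + a\right) - 27}{2} = - \frac{-27 + X + a}{2} = \frac{27}{2} - \frac{X}{2} - \frac{a}{2}$)
$-1522 - 131 F{\left(-34,8 \right)} = -1522 - 131 \left(\frac{27}{2} - 4 - -17\right) = -1522 - 131 \left(\frac{27}{2} - 4 + 17\right) = -1522 - \frac{6943}{2} = - \frac{9987}{2}$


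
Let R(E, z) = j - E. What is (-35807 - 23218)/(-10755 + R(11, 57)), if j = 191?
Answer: 787/141 ≈ 5.5816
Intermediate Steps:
R(E, z) = 191 - E
(-35807 - 23218)/(-10755 + R(11, 57)) = (-35807 - 23218)/(-10755 + (191 - 1*11)) = -59025/(-10755 + (191 - 11)) = -59025/(-10755 + 180) = -59025/(-10575) = -59025*(-1/10575) = 787/141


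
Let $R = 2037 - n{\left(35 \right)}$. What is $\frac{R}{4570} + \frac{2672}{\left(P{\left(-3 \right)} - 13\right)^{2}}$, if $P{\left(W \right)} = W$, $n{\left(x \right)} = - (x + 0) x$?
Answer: $\frac{407691}{36560} \approx 11.151$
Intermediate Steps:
$n{\left(x \right)} = - x^{2}$ ($n{\left(x \right)} = - x x = - x^{2}$)
$R = 3262$ ($R = 2037 - - 35^{2} = 2037 - \left(-1\right) 1225 = 2037 - -1225 = 2037 + 1225 = 3262$)
$\frac{R}{4570} + \frac{2672}{\left(P{\left(-3 \right)} - 13\right)^{2}} = \frac{3262}{4570} + \frac{2672}{\left(-3 - 13\right)^{2}} = 3262 \cdot \frac{1}{4570} + \frac{2672}{\left(-16\right)^{2}} = \frac{1631}{2285} + \frac{2672}{256} = \frac{1631}{2285} + 2672 \cdot \frac{1}{256} = \frac{1631}{2285} + \frac{167}{16} = \frac{407691}{36560}$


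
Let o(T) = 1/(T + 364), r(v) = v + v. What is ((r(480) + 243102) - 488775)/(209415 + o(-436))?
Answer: -17619336/15077879 ≈ -1.1686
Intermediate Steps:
r(v) = 2*v
o(T) = 1/(364 + T)
((r(480) + 243102) - 488775)/(209415 + o(-436)) = ((2*480 + 243102) - 488775)/(209415 + 1/(364 - 436)) = ((960 + 243102) - 488775)/(209415 + 1/(-72)) = (244062 - 488775)/(209415 - 1/72) = -244713/15077879/72 = -244713*72/15077879 = -17619336/15077879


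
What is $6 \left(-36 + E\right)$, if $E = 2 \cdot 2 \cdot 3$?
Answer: $-144$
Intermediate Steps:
$E = 12$ ($E = 4 \cdot 3 = 12$)
$6 \left(-36 + E\right) = 6 \left(-36 + 12\right) = 6 \left(-24\right) = -144$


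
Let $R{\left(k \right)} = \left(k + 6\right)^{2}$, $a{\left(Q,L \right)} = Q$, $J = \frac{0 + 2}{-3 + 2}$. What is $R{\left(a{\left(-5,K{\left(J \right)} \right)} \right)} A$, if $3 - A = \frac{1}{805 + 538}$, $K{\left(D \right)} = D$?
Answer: $\frac{4028}{1343} \approx 2.9993$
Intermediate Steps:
$J = -2$ ($J = \frac{2}{-1} = 2 \left(-1\right) = -2$)
$R{\left(k \right)} = \left(6 + k\right)^{2}$
$A = \frac{4028}{1343}$ ($A = 3 - \frac{1}{805 + 538} = 3 - \frac{1}{1343} = \frac{4028}{1343} \approx 2.9993$)
$R{\left(a{\left(-5,K{\left(J \right)} \right)} \right)} A = \left(6 - 5\right)^{2} \cdot \frac{4028}{1343} = 1^{2} \cdot \frac{4028}{1343} = 1 \cdot \frac{4028}{1343} = \frac{4028}{1343}$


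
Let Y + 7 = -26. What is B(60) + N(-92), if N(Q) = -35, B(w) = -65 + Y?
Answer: -133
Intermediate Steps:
Y = -33 (Y = -7 - 26 = -33)
B(w) = -98 (B(w) = -65 - 33 = -98)
B(60) + N(-92) = -98 - 35 = -133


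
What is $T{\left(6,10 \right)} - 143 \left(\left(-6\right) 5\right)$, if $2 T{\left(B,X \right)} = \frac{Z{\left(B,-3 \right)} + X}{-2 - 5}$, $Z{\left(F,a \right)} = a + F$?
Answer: $\frac{60047}{14} \approx 4289.1$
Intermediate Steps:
$Z{\left(F,a \right)} = F + a$
$T{\left(B,X \right)} = \frac{3}{14} - \frac{B}{14} - \frac{X}{14}$ ($T{\left(B,X \right)} = \frac{\left(\left(B - 3\right) + X\right) \frac{1}{-2 - 5}}{2} = \frac{\left(\left(-3 + B\right) + X\right) \frac{1}{-7}}{2} = \frac{\left(-3 + B + X\right) \left(- \frac{1}{7}\right)}{2} = \frac{\frac{3}{7} - \frac{B}{7} - \frac{X}{7}}{2} = \frac{3}{14} - \frac{B}{14} - \frac{X}{14}$)
$T{\left(6,10 \right)} - 143 \left(\left(-6\right) 5\right) = \left(\frac{3}{14} - \frac{3}{7} - \frac{5}{7}\right) - 143 \left(\left(-6\right) 5\right) = \left(\frac{3}{14} - \frac{3}{7} - \frac{5}{7}\right) - -4290 = - \frac{13}{14} + 4290 = \frac{60047}{14}$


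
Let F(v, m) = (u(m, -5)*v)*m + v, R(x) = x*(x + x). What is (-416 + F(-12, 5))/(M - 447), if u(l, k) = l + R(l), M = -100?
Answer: 3728/547 ≈ 6.8154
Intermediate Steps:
R(x) = 2*x² (R(x) = x*(2*x) = 2*x²)
u(l, k) = l + 2*l²
F(v, m) = v + v*m²*(1 + 2*m) (F(v, m) = ((m*(1 + 2*m))*v)*m + v = (m*v*(1 + 2*m))*m + v = v*m²*(1 + 2*m) + v = v + v*m²*(1 + 2*m))
(-416 + F(-12, 5))/(M - 447) = (-416 - 12*(1 + 5²*(1 + 2*5)))/(-100 - 447) = (-416 - 12*(1 + 25*(1 + 10)))/(-547) = (-416 - 12*(1 + 25*11))*(-1/547) = (-416 - 12*(1 + 275))*(-1/547) = (-416 - 12*276)*(-1/547) = (-416 - 3312)*(-1/547) = -3728*(-1/547) = 3728/547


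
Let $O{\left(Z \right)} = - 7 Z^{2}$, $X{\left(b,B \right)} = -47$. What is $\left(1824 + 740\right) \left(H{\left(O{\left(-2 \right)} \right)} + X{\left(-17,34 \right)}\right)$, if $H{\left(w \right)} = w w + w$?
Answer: $1817876$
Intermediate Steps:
$H{\left(w \right)} = w + w^{2}$ ($H{\left(w \right)} = w^{2} + w = w + w^{2}$)
$\left(1824 + 740\right) \left(H{\left(O{\left(-2 \right)} \right)} + X{\left(-17,34 \right)}\right) = \left(1824 + 740\right) \left(- 7 \left(-2\right)^{2} \left(1 - 7 \left(-2\right)^{2}\right) - 47\right) = 2564 \left(\left(-7\right) 4 \left(1 - 28\right) - 47\right) = 2564 \left(- 28 \left(1 - 28\right) - 47\right) = 2564 \left(\left(-28\right) \left(-27\right) - 47\right) = 2564 \left(756 - 47\right) = 2564 \cdot 709 = 1817876$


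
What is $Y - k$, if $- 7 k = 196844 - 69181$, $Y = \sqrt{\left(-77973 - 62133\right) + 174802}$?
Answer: $\frac{127663}{7} + 2 \sqrt{8674} \approx 18424.0$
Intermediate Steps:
$Y = 2 \sqrt{8674}$ ($Y = \sqrt{\left(-77973 - 62133\right) + 174802} = \sqrt{-140106 + 174802} = \sqrt{34696} = 2 \sqrt{8674} \approx 186.27$)
$k = - \frac{127663}{7}$ ($k = - \frac{196844 - 69181}{7} = \left(- \frac{1}{7}\right) 127663 = - \frac{127663}{7} \approx -18238.0$)
$Y - k = 2 \sqrt{8674} - - \frac{127663}{7} = 2 \sqrt{8674} + \frac{127663}{7} = \frac{127663}{7} + 2 \sqrt{8674}$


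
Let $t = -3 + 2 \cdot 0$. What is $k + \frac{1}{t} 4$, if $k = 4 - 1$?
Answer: $\frac{5}{3} \approx 1.6667$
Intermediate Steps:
$t = -3$ ($t = -3 + 0 = -3$)
$k = 3$
$k + \frac{1}{t} 4 = 3 + \frac{1}{-3} \cdot 4 = 3 - \frac{4}{3} = \frac{5}{3}$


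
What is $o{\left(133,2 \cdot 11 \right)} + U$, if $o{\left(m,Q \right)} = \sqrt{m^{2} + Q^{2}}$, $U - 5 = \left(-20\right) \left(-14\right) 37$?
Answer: $10365 + \sqrt{18173} \approx 10500.0$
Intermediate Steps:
$U = 10365$ ($U = 5 + \left(-20\right) \left(-14\right) 37 = 5 + 280 \cdot 37 = 5 + 10360 = 10365$)
$o{\left(m,Q \right)} = \sqrt{Q^{2} + m^{2}}$
$o{\left(133,2 \cdot 11 \right)} + U = \sqrt{\left(2 \cdot 11\right)^{2} + 133^{2}} + 10365 = \sqrt{22^{2} + 17689} + 10365 = \sqrt{484 + 17689} + 10365 = \sqrt{18173} + 10365 = 10365 + \sqrt{18173}$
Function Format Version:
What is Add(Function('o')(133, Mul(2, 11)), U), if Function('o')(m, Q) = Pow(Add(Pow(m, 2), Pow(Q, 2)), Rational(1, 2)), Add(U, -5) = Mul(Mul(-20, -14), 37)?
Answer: Add(10365, Pow(18173, Rational(1, 2))) ≈ 10500.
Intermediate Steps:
U = 10365 (U = Add(5, Mul(Mul(-20, -14), 37)) = Add(5, Mul(280, 37)) = Add(5, 10360) = 10365)
Function('o')(m, Q) = Pow(Add(Pow(Q, 2), Pow(m, 2)), Rational(1, 2))
Add(Function('o')(133, Mul(2, 11)), U) = Add(Pow(Add(Pow(Mul(2, 11), 2), Pow(133, 2)), Rational(1, 2)), 10365) = Add(Pow(Add(Pow(22, 2), 17689), Rational(1, 2)), 10365) = Add(Pow(Add(484, 17689), Rational(1, 2)), 10365) = Add(Pow(18173, Rational(1, 2)), 10365) = Add(10365, Pow(18173, Rational(1, 2)))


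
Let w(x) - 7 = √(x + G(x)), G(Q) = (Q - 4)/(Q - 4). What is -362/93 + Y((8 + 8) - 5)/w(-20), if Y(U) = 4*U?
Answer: 1007/1581 - 11*I*√19/17 ≈ 0.63694 - 2.8205*I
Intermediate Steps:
G(Q) = 1 (G(Q) = (-4 + Q)/(-4 + Q) = 1)
w(x) = 7 + √(1 + x) (w(x) = 7 + √(x + 1) = 7 + √(1 + x))
-362/93 + Y((8 + 8) - 5)/w(-20) = -362/93 + (4*((8 + 8) - 5))/(7 + √(1 - 20)) = -362*1/93 + (4*(16 - 5))/(7 + √(-19)) = -362/93 + (4*11)/(7 + I*√19) = -362/93 + 44/(7 + I*√19)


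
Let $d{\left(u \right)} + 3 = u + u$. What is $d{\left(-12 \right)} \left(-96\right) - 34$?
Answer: $2558$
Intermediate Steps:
$d{\left(u \right)} = -3 + 2 u$ ($d{\left(u \right)} = -3 + \left(u + u\right) = -3 + 2 u$)
$d{\left(-12 \right)} \left(-96\right) - 34 = \left(-3 + 2 \left(-12\right)\right) \left(-96\right) - 34 = \left(-3 - 24\right) \left(-96\right) - 34 = \left(-27\right) \left(-96\right) - 34 = 2592 - 34 = 2558$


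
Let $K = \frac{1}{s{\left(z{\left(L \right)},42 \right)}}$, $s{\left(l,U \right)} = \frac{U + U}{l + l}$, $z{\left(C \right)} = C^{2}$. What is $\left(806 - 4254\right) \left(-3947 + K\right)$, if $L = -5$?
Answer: $\frac{285751276}{21} \approx 1.3607 \cdot 10^{7}$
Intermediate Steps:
$s{\left(l,U \right)} = \frac{U}{l}$ ($s{\left(l,U \right)} = \frac{2 U}{2 l} = 2 U \frac{1}{2 l} = \frac{U}{l}$)
$K = \frac{25}{42}$ ($K = \frac{1}{42 \frac{1}{\left(-5\right)^{2}}} = \frac{1}{42 \cdot \frac{1}{25}} = \frac{1}{\frac{42}{25}} = \frac{25}{42} \approx 0.59524$)
$\left(806 - 4254\right) \left(-3947 + K\right) = \left(806 - 4254\right) \left(-3947 + \frac{25}{42}\right) = \left(-3448\right) \left(- \frac{165749}{42}\right) = \frac{285751276}{21}$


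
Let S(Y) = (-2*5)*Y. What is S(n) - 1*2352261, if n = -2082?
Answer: -2331441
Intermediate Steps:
S(Y) = -10*Y
S(n) - 1*2352261 = -10*(-2082) - 1*2352261 = 20820 - 2352261 = -2331441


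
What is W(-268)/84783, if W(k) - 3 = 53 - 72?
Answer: -16/84783 ≈ -0.00018872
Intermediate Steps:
W(k) = -16 (W(k) = 3 + (53 - 72) = 3 - 19 = -16)
W(-268)/84783 = -16/84783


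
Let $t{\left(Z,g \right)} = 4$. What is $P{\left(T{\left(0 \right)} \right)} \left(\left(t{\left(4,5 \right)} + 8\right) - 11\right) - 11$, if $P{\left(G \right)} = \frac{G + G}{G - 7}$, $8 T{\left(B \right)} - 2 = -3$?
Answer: $- \frac{625}{57} \approx -10.965$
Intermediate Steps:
$T{\left(B \right)} = - \frac{1}{8}$ ($T{\left(B \right)} = \frac{1}{4} + \frac{1}{8} \left(-3\right) = \frac{1}{4} - \frac{3}{8} = - \frac{1}{8}$)
$P{\left(G \right)} = \frac{2 G}{-7 + G}$
$P{\left(T{\left(0 \right)} \right)} \left(\left(t{\left(4,5 \right)} + 8\right) - 11\right) - 11 = 2 \left(- \frac{1}{8}\right) \frac{1}{-7 - \frac{1}{8}} \left(\left(4 + 8\right) - 11\right) - 11 = 2 \left(- \frac{1}{8}\right) \frac{1}{- \frac{57}{8}} \left(12 - 11\right) - 11 = 2 \left(- \frac{1}{8}\right) \left(- \frac{8}{57}\right) 1 - 11 = \frac{2}{57} \cdot 1 - 11 = \frac{2}{57} - 11 = - \frac{625}{57}$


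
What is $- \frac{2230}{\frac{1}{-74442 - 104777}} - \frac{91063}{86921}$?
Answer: $\frac{34738705087707}{86921} \approx 3.9966 \cdot 10^{8}$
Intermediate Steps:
$- \frac{2230}{\frac{1}{-74442 - 104777}} - \frac{91063}{86921} = - \frac{2230}{\frac{1}{-179219}} - \frac{91063}{86921} = - \frac{2230}{- \frac{1}{179219}} - \frac{91063}{86921} = \left(-2230\right) \left(-179219\right) - \frac{91063}{86921} = 399658370 - \frac{91063}{86921} = \frac{34738705087707}{86921}$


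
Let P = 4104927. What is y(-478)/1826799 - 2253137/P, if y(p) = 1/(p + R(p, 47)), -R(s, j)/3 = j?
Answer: -27395931130468/49911877176759 ≈ -0.54889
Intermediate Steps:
R(s, j) = -3*j
y(p) = 1/(-141 + p) (y(p) = 1/(p - 3*47) = 1/(p - 141) = 1/(-141 + p))
y(-478)/1826799 - 2253137/P = 1/(-141 - 478*1826799) - 2253137/4104927 = (1/1826799)/(-619) - 2253137*1/4104927 = -1/619*1/1826799 - 2253137/4104927 = -1/1130788581 - 2253137/4104927 = -27395931130468/49911877176759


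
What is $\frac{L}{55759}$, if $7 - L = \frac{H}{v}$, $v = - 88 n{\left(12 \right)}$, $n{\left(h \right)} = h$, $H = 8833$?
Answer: $\frac{1475}{5352864} \approx 0.00027555$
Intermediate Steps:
$v = -1056$ ($v = \left(-88\right) 12 = -1056$)
$L = \frac{1475}{96}$ ($L = 7 - \frac{8833}{-1056} = 7 - 8833 \left(- \frac{1}{1056}\right) = 7 - - \frac{803}{96} = 7 + \frac{803}{96} = \frac{1475}{96} \approx 15.365$)
$\frac{L}{55759} = \frac{1475}{96 \cdot 55759} = \frac{1475}{96} \cdot \frac{1}{55759} = \frac{1475}{5352864}$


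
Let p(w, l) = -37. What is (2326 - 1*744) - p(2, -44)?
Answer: 1619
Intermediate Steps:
(2326 - 1*744) - p(2, -44) = (2326 - 1*744) - 1*(-37) = (2326 - 744) + 37 = 1582 + 37 = 1619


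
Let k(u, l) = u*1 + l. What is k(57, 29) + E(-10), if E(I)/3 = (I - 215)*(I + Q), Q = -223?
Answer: 157361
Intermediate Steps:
k(u, l) = l + u (k(u, l) = u + l = l + u)
E(I) = 3*(-223 + I)*(-215 + I) (E(I) = 3*((I - 215)*(I - 223)) = 3*((-215 + I)*(-223 + I)) = 3*((-223 + I)*(-215 + I)) = 3*(-223 + I)*(-215 + I))
k(57, 29) + E(-10) = (29 + 57) + (143835 - 1314*(-10) + 3*(-10)²) = 86 + (143835 + 13140 + 3*100) = 86 + (143835 + 13140 + 300) = 86 + 157275 = 157361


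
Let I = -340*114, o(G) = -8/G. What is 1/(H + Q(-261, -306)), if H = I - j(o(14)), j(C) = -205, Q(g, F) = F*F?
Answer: 1/55081 ≈ 1.8155e-5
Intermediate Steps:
Q(g, F) = F²
I = -38760
H = -38555 (H = -38760 - 1*(-205) = -38760 + 205 = -38555)
1/(H + Q(-261, -306)) = 1/(-38555 + (-306)²) = 1/(-38555 + 93636) = 1/55081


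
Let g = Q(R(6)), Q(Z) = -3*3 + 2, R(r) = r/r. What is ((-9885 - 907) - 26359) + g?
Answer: -37158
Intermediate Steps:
R(r) = 1
Q(Z) = -7 (Q(Z) = -9 + 2 = -7)
g = -7
((-9885 - 907) - 26359) + g = ((-9885 - 907) - 26359) - 7 = (-10792 - 26359) - 7 = -37151 - 7 = -37158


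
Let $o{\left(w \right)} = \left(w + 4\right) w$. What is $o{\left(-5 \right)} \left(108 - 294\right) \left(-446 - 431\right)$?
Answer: $815610$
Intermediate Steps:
$o{\left(w \right)} = w \left(4 + w\right)$ ($o{\left(w \right)} = \left(4 + w\right) w = w \left(4 + w\right)$)
$o{\left(-5 \right)} \left(108 - 294\right) \left(-446 - 431\right) = - 5 \left(4 - 5\right) \left(108 - 294\right) \left(-446 - 431\right) = \left(-5\right) \left(-1\right) \left(\left(-186\right) \left(-877\right)\right) = 5 \cdot 163122 = 815610$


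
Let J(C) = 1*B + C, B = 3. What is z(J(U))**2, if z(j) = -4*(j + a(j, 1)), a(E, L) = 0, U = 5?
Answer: 1024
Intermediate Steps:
J(C) = 3 + C (J(C) = 1*3 + C = 3 + C)
z(j) = -4*j (z(j) = -4*(j + 0) = -4*j)
z(J(U))**2 = (-4*(3 + 5))**2 = (-4*8)**2 = (-32)**2 = 1024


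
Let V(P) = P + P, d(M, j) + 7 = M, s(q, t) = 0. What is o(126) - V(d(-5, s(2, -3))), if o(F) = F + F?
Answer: 276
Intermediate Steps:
d(M, j) = -7 + M
V(P) = 2*P
o(F) = 2*F
o(126) - V(d(-5, s(2, -3))) = 2*126 - 2*(-7 - 5) = 252 - 2*(-12) = 252 - 1*(-24) = 252 + 24 = 276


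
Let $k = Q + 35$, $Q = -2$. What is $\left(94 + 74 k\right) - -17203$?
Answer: $19739$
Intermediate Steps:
$k = 33$ ($k = -2 + 35 = 33$)
$\left(94 + 74 k\right) - -17203 = \left(94 + 74 \cdot 33\right) - -17203 = \left(94 + 2442\right) + 17203 = 2536 + 17203 = 19739$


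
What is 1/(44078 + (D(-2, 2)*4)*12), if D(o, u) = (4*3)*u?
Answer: 1/45230 ≈ 2.2109e-5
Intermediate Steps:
D(o, u) = 12*u
1/(44078 + (D(-2, 2)*4)*12) = 1/(44078 + ((12*2)*4)*12) = 1/(44078 + (24*4)*12) = 1/(44078 + 96*12) = 1/(44078 + 1152) = 1/45230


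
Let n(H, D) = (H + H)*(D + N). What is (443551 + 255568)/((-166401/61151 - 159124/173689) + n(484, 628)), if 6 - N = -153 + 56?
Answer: 7425521900729641/7515647110629699 ≈ 0.98801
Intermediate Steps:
N = 103 (N = 6 - (-153 + 56) = 6 - 1*(-97) = 6 + 97 = 103)
n(H, D) = 2*H*(103 + D) (n(H, D) = (H + H)*(D + 103) = (2*H)*(103 + D) = 2*H*(103 + D))
(443551 + 255568)/((-166401/61151 - 159124/173689) + n(484, 628)) = (443551 + 255568)/((-166401/61151 - 159124/173689) + 2*484*(103 + 628)) = 699119/((-166401*1/61151 - 159124*1/173689) + 2*484*731) = 699119/((-166401/61151 - 159124/173689) + 707608) = 699119/(-38632615013/10621256039 + 707608) = 699119/(7515647110629699/10621256039) = 699119*(10621256039/7515647110629699) = 7425521900729641/7515647110629699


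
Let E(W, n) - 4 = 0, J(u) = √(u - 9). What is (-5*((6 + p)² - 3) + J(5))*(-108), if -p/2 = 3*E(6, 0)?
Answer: 173340 - 216*I ≈ 1.7334e+5 - 216.0*I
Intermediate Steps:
J(u) = √(-9 + u)
E(W, n) = 4 (E(W, n) = 4 + 0 = 4)
p = -24 (p = -6*4 = -2*12 = -24)
(-5*((6 + p)² - 3) + J(5))*(-108) = (-5*((6 - 24)² - 3) + √(-9 + 5))*(-108) = (-5*((-18)² - 3) + √(-4))*(-108) = (-5*(324 - 3) + 2*I)*(-108) = (-5*321 + 2*I)*(-108) = (-1605 + 2*I)*(-108) = 173340 - 216*I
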